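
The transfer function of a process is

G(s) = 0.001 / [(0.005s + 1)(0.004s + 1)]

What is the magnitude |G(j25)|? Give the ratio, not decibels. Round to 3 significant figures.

At ω = 25 rad/s:
pole (1 + j25·0.005) = 1 + j0.125 → |·| ≈ 1.0078, ∠ ≈ 7.13°
pole (1 + j25·0.004) = 1 + j0.1 → |·| ≈ 1.005, ∠ ≈ 5.71°
|G| = 0.001 · 1 / (1.0078 · 1.005) ≈ 0.00098732

0.000987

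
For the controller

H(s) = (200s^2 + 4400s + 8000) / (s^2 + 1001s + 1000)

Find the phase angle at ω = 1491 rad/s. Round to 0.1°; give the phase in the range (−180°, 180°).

33.0°

Substitute s = j1491:
Numerator: 200(j1491)^2 + 4400(j1491) + 8000 = -444608200 + j6560400
Denominator: (j1491)^2 + 1001(j1491) + 1000 = -2222081 + j1492491
|N| = √(444608200² + 6560400²) ≈ 4.4466e+08, ∠N ≈ 179.15°
|D| = √(2222081² + 1492491²) ≈ 2.6768e+06, ∠D ≈ 146.11°
∠H = 179.15° − 146.11° = 33.04°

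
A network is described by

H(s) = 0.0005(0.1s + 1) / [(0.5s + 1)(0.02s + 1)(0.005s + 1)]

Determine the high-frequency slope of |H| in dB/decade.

-40 dB/decade

Each pole contributes −20 dB/decade at high frequency; each zero contributes +20 dB/decade.
Net: 1 zero(s) − 3 pole(s) → -40 dB/decade.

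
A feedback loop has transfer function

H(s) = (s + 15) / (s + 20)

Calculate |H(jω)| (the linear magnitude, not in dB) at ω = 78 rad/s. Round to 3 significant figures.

0.986

Substitute s = j78:
Numerator: (j78) + 15 = 15 + j78
Denominator: (j78) + 20 = 20 + j78
|N| = √(15² + 78²) ≈ 79.429, ∠N ≈ 79.11°
|D| = √(20² + 78²) ≈ 80.523, ∠D ≈ 75.62°
|H| = 79.429 / 80.523 ≈ 0.98641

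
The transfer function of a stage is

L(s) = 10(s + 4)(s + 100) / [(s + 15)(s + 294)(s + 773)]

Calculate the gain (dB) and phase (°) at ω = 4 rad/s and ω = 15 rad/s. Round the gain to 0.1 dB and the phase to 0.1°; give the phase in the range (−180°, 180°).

At s = jω = j4:
zero (s+4): 4 + j4 → |·| = √(4²+4²) = √32 ≈ 5.6569, ∠ = arctan(4/4) ≈ 45.00°
zero (s+100): 100 + j4 → |·| = √(100²+4²) = √10016 ≈ 100.08, ∠ = arctan(4/100) ≈ 2.29°
pole (s+15): 15 + j4 → |·| = √(15²+4²) = √241 ≈ 15.524, ∠ = arctan(4/15) ≈ 14.93°
pole (s+294): 294 + j4 → |·| = √(294²+4²) = √86452 ≈ 294.03, ∠ = arctan(4/294) ≈ 0.78°
pole (s+773): 773 + j4 → |·| = √(773²+4²) = √597545 ≈ 773.01, ∠ = arctan(4/773) ≈ 0.30°
|L| = 10 · 566.14 / 3.5284e+06 ≈ 0.0016045
Gain = 20 log₁₀(0.0016045) ≈ -55.89 dB
∠L = 47.29° − 16.01° = 31.28°

At s = jω = j15:
zero (s+4): 4 + j15 → |·| = √(4²+15²) = √241 ≈ 15.524, ∠ = arctan(15/4) ≈ 75.07°
zero (s+100): 100 + j15 → |·| = √(100²+15²) = √10225 ≈ 101.12, ∠ = arctan(15/100) ≈ 8.53°
pole (s+15): 15 + j15 → |·| = √(15²+15²) = √450 ≈ 21.213, ∠ = arctan(15/15) ≈ 45.00°
pole (s+294): 294 + j15 → |·| = √(294²+15²) = √86661 ≈ 294.38, ∠ = arctan(15/294) ≈ 2.92°
pole (s+773): 773 + j15 → |·| = √(773²+15²) = √597754 ≈ 773.15, ∠ = arctan(15/773) ≈ 1.11°
|L| = 10 · 1569.8 / 4.8281e+06 ≈ 0.0032514
Gain = 20 log₁₀(0.0032514) ≈ -49.76 dB
∠L = 83.60° − 49.03° = 34.57°

ω = 4: -55.9 dB, 31.3°; ω = 15: -49.8 dB, 34.6°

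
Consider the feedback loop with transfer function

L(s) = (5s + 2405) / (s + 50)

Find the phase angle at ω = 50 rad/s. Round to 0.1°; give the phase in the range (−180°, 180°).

Substitute s = j50:
Numerator: 5(j50) + 2405 = 2405 + j250
Denominator: (j50) + 50 = 50 + j50
|N| = √(2405² + 250²) ≈ 2418, ∠N ≈ 5.93°
|D| = √(50² + 50²) ≈ 70.711, ∠D ≈ 45.00°
∠L = 5.93° − 45.00° = -39.07°

-39.1°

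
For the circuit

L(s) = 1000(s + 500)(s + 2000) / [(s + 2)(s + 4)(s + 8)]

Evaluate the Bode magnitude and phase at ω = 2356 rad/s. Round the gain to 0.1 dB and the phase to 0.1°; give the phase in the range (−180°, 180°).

-4.9 dB, -142.0°

At s = jω = j2356:
zero (s+500): 500 + j2356 → |·| = √(500²+2356²) = √5800736 ≈ 2408.5, ∠ = arctan(2356/500) ≈ 78.02°
zero (s+2000): 2000 + j2356 → |·| = √(2000²+2356²) = √9550736 ≈ 3090.4, ∠ = arctan(2356/2000) ≈ 49.67°
pole (s+2): 2 + j2356 → |·| = √(2²+2356²) = √5550740 ≈ 2356, ∠ = arctan(2356/2) ≈ 89.95°
pole (s+4): 4 + j2356 → |·| = √(4²+2356²) = √5550752 ≈ 2356, ∠ = arctan(2356/4) ≈ 89.90°
pole (s+8): 8 + j2356 → |·| = √(8²+2356²) = √5550800 ≈ 2356, ∠ = arctan(2356/8) ≈ 89.81°
|L| = 1000 · 7.4432e+06 / 1.3078e+10 ≈ 0.56914
Gain = 20 log₁₀(0.56914) ≈ -4.90 dB
∠L = 127.69° − 269.66° = -141.97°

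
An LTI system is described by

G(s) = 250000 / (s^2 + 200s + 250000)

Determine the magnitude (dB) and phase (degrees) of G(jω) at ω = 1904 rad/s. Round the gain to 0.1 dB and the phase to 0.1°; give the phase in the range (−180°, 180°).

At s = jω = j1904:
quadratic: (j1904)² + 200·j1904 + 250000 = -3375216 + j380800 → |·| ≈ 3.3966e+06, ∠ ≈ 173.56°
|G| = 250000 / 3.3966e+06 ≈ 0.073603
Gain = 20 log₁₀(0.073603) ≈ -22.66 dB
∠G = 0.00° − 173.56° = -173.56°

-22.7 dB, -173.6°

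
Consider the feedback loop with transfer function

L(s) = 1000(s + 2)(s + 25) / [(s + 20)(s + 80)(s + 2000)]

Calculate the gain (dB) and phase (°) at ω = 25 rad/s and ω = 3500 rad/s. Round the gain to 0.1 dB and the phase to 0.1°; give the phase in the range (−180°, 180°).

At s = jω = j25:
zero (s+2): 2 + j25 → |·| = √(2²+25²) = √629 ≈ 25.08, ∠ = arctan(25/2) ≈ 85.43°
zero (s+25): 25 + j25 → |·| = √(25²+25²) = √1250 ≈ 35.355, ∠ = arctan(25/25) ≈ 45.00°
pole (s+20): 20 + j25 → |·| = √(20²+25²) = √1025 ≈ 32.016, ∠ = arctan(25/20) ≈ 51.34°
pole (s+80): 80 + j25 → |·| = √(80²+25²) = √7025 ≈ 83.815, ∠ = arctan(25/80) ≈ 17.35°
pole (s+2000): 2000 + j25 → |·| = √(2000²+25²) = √4000625 ≈ 2000.2, ∠ = arctan(25/2000) ≈ 0.72°
|L| = 1000 · 886.7 / 5.3674e+06 ≈ 0.1652
Gain = 20 log₁₀(0.1652) ≈ -15.64 dB
∠L = 130.43° − 69.41° = 61.02°

At s = jω = j3500:
zero (s+2): 2 + j3500 → |·| = √(2²+3500²) = √12250004 ≈ 3500, ∠ = arctan(3500/2) ≈ 89.97°
zero (s+25): 25 + j3500 → |·| = √(25²+3500²) = √12250625 ≈ 3500.1, ∠ = arctan(3500/25) ≈ 89.59°
pole (s+20): 20 + j3500 → |·| = √(20²+3500²) = √12250400 ≈ 3500.1, ∠ = arctan(3500/20) ≈ 89.67°
pole (s+80): 80 + j3500 → |·| = √(80²+3500²) = √12256400 ≈ 3500.9, ∠ = arctan(3500/80) ≈ 88.69°
pole (s+2000): 2000 + j3500 → |·| = √(2000²+3500²) = √16250000 ≈ 4031.1, ∠ = arctan(3500/2000) ≈ 60.26°
|L| = 1000 · 1.225e+07 / 4.9395e+10 ≈ 0.248
Gain = 20 log₁₀(0.248) ≈ -12.11 dB
∠L = 179.56° − 238.62° = -59.06°

ω = 25: -15.6 dB, 61.0°; ω = 3500: -12.1 dB, -59.1°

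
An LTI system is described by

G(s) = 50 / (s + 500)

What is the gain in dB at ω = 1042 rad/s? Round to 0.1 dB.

At s = jω = j1042:
pole (s+500): 500 + j1042 → |·| = √(500²+1042²) = √1335764 ≈ 1155.8, ∠ = arctan(1042/500) ≈ 64.37°
|G| = 50 / 1155.8 ≈ 0.04326
Gain = 20 log₁₀(0.04326) ≈ -27.28 dB

-27.3 dB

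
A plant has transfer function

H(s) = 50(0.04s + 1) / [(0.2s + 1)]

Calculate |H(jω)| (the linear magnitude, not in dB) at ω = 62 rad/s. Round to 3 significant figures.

10.7

At ω = 62 rad/s:
zero (1 + j62·0.04) = 1 + j2.48 → |·| ≈ 2.674, ∠ ≈ 68.04°
pole (1 + j62·0.2) = 1 + j12.4 → |·| ≈ 12.44, ∠ ≈ 85.39°
|H| = 50 · 2.674 / (12.44) ≈ 10.748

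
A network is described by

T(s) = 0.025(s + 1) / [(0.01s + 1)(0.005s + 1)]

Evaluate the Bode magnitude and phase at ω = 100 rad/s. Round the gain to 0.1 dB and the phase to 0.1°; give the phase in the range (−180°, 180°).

4.0 dB, 17.9°

At ω = 100 rad/s:
zero (1 + j100·1) = 1 + j100 → |·| ≈ 100, ∠ ≈ 89.43°
pole (1 + j100·0.01) = 1 + j1 → |·| ≈ 1.4142, ∠ ≈ 45.00°
pole (1 + j100·0.005) = 1 + j0.5 → |·| ≈ 1.118, ∠ ≈ 26.57°
|T| = 0.025 · 100 / (1.4142 · 1.118) ≈ 1.5812
Gain = 20 log₁₀(1.5812) ≈ 3.98 dB
∠T = (89.43°) − (45.00° + 26.57°) = 17.86°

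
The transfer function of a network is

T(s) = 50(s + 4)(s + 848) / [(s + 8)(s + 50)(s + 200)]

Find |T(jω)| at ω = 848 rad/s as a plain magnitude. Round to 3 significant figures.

0.0810

At s = jω = j848:
zero (s+4): 4 + j848 → |·| = √(4²+848²) = √719120 ≈ 848.01, ∠ = arctan(848/4) ≈ 89.73°
zero (s+848): 848 + j848 → |·| = √(848²+848²) = √1438208 ≈ 1199.3, ∠ = arctan(848/848) ≈ 45.00°
pole (s+8): 8 + j848 → |·| = √(8²+848²) = √719168 ≈ 848.04, ∠ = arctan(848/8) ≈ 89.46°
pole (s+50): 50 + j848 → |·| = √(50²+848²) = √721604 ≈ 849.47, ∠ = arctan(848/50) ≈ 86.63°
pole (s+200): 200 + j848 → |·| = √(200²+848²) = √759104 ≈ 871.27, ∠ = arctan(848/200) ≈ 76.73°
|T| = 50 · 1.017e+06 / 6.2765e+08 ≈ 0.081016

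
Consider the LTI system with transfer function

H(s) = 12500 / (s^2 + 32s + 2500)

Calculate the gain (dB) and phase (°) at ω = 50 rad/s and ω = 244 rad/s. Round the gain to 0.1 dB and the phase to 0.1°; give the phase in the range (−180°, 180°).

At s = jω = j50:
quadratic: (j50)² + 32·j50 + 2500 = 0 + j1600 → |·| ≈ 1600, ∠ ≈ 90.00°
|H| = 12500 / 1600 ≈ 7.8125
Gain = 20 log₁₀(7.8125) ≈ 17.86 dB
∠H = 0.00° − 90.00° = -90.00°

At s = jω = j244:
quadratic: (j244)² + 32·j244 + 2500 = -57036 + j7808 → |·| ≈ 57568, ∠ ≈ 172.20°
|H| = 12500 / 57568 ≈ 0.21713
Gain = 20 log₁₀(0.21713) ≈ -13.27 dB
∠H = 0.00° − 172.20° = -172.20°

ω = 50: 17.9 dB, -90.0°; ω = 244: -13.3 dB, -172.2°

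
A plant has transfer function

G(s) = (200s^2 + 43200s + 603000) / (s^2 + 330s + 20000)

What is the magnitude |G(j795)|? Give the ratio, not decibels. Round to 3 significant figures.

196

Substitute s = j795:
Numerator: 200(j795)^2 + 43200(j795) + 603000 = -125802000 + j34344000
Denominator: (j795)^2 + 330(j795) + 20000 = -612025 + j262350
|N| = √(125802000² + 34344000²) ≈ 1.3041e+08, ∠N ≈ 164.73°
|D| = √(612025² + 262350²) ≈ 6.6588e+05, ∠D ≈ 156.80°
|G| = 1.3041e+08 / 6.6588e+05 ≈ 195.85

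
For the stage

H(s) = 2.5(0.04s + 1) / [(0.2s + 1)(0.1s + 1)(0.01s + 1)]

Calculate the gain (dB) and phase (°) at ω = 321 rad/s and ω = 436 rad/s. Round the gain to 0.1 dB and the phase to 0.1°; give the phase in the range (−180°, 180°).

ω = 321: -46.7 dB, -164.5°; ω = 436: -51.8 dB, -168.4°

At ω = 321 rad/s:
zero (1 + j321·0.04) = 1 + j12.84 → |·| ≈ 12.879, ∠ ≈ 85.55°
pole (1 + j321·0.2) = 1 + j64.2 → |·| ≈ 64.208, ∠ ≈ 89.11°
pole (1 + j321·0.1) = 1 + j32.1 → |·| ≈ 32.116, ∠ ≈ 88.22°
pole (1 + j321·0.01) = 1 + j3.21 → |·| ≈ 3.3622, ∠ ≈ 72.70°
|H| = 2.5 · 12.879 / (64.208 · 32.116 · 3.3622) ≈ 0.004644
Gain = 20 log₁₀(0.004644) ≈ -46.66 dB
∠H = (85.55°) − (89.11° + 88.22° + 72.70°) = -164.48°

At ω = 436 rad/s:
zero (1 + j436·0.04) = 1 + j17.44 → |·| ≈ 17.469, ∠ ≈ 86.72°
pole (1 + j436·0.2) = 1 + j87.2 → |·| ≈ 87.206, ∠ ≈ 89.34°
pole (1 + j436·0.1) = 1 + j43.6 → |·| ≈ 43.611, ∠ ≈ 88.69°
pole (1 + j436·0.01) = 1 + j4.36 → |·| ≈ 4.4732, ∠ ≈ 77.08°
|H| = 2.5 · 17.469 / (87.206 · 43.611 · 4.4732) ≈ 0.0025671
Gain = 20 log₁₀(0.0025671) ≈ -51.81 dB
∠H = (86.72°) − (89.34° + 88.69° + 77.08°) = -168.39°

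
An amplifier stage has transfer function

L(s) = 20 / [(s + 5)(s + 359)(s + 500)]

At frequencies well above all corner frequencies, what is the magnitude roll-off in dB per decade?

-60 dB/decade

Each pole contributes −20 dB/decade at high frequency; each zero contributes +20 dB/decade.
Net: 0 zero(s) − 3 pole(s) → -60 dB/decade.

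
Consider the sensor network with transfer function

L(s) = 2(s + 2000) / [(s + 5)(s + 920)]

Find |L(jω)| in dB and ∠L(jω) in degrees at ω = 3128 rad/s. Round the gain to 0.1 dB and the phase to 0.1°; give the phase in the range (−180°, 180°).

-62.8 dB, -106.1°

At s = jω = j3128:
zero (s+2000): 2000 + j3128 → |·| = √(2000²+3128²) = √13784384 ≈ 3712.7, ∠ = arctan(3128/2000) ≈ 57.41°
pole (s+5): 5 + j3128 → |·| = √(5²+3128²) = √9784409 ≈ 3128, ∠ = arctan(3128/5) ≈ 89.91°
pole (s+920): 920 + j3128 → |·| = √(920²+3128²) = √10630784 ≈ 3260.5, ∠ = arctan(3128/920) ≈ 73.61°
|L| = 2 · 3712.7 / 1.0199e+07 ≈ 0.00072805
Gain = 20 log₁₀(0.00072805) ≈ -62.76 dB
∠L = 57.41° − 163.52° = -106.11°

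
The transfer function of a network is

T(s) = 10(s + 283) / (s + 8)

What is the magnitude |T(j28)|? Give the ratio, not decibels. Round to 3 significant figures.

At s = jω = j28:
zero (s+283): 283 + j28 → |·| = √(283²+28²) = √80873 ≈ 284.38, ∠ = arctan(28/283) ≈ 5.65°
pole (s+8): 8 + j28 → |·| = √(8²+28²) = √848 ≈ 29.12, ∠ = arctan(28/8) ≈ 74.05°
|T| = 10 · 284.38 / 29.12 ≈ 97.658

97.7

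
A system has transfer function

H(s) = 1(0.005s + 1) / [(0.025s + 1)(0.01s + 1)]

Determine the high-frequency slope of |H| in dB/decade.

-20 dB/decade

Each pole contributes −20 dB/decade at high frequency; each zero contributes +20 dB/decade.
Net: 1 zero(s) − 2 pole(s) → -20 dB/decade.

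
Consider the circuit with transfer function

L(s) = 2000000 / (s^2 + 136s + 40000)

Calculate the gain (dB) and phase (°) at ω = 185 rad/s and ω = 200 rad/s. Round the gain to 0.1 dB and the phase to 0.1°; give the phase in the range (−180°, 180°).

At s = jω = j185:
quadratic: (j185)² + 136·j185 + 40000 = 5775 + j25160 → |·| ≈ 25814, ∠ ≈ 77.07°
|L| = 2000000 / 25814 ≈ 77.477
Gain = 20 log₁₀(77.477) ≈ 37.78 dB
∠L = 0.00° − 77.07° = -77.07°

At s = jω = j200:
quadratic: (j200)² + 136·j200 + 40000 = 0 + j27200 → |·| ≈ 27200, ∠ ≈ 90.00°
|L| = 2000000 / 27200 ≈ 73.529
Gain = 20 log₁₀(73.529) ≈ 37.33 dB
∠L = 0.00° − 90.00° = -90.00°

ω = 185: 37.8 dB, -77.1°; ω = 200: 37.3 dB, -90.0°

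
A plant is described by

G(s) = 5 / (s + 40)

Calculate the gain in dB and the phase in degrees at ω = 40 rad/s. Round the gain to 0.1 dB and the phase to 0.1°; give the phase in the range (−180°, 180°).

Substitute s = j40:
Numerator: 5 = 5 + j0
Denominator: (j40) + 40 = 40 + j40
|N| = √(5² + 0²) ≈ 5, ∠N ≈ 0.00°
|D| = √(40² + 40²) ≈ 56.569, ∠D ≈ 45.00°
|G| = 5 / 56.569 ≈ 0.088388
Gain = 20 log₁₀(0.088388) ≈ -21.07 dB
∠G = 0.00° − 45.00° = -45.00°

-21.1 dB, -45.0°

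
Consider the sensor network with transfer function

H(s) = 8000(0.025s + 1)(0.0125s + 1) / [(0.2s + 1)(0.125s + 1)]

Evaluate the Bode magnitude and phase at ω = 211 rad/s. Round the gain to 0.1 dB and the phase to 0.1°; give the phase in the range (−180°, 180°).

40.7 dB, -28.0°

At ω = 211 rad/s:
zero (1 + j211·0.025) = 1 + j5.275 → |·| ≈ 5.369, ∠ ≈ 79.27°
zero (1 + j211·0.0125) = 1 + j2.6375 → |·| ≈ 2.8207, ∠ ≈ 69.24°
pole (1 + j211·0.2) = 1 + j42.2 → |·| ≈ 42.212, ∠ ≈ 88.64°
pole (1 + j211·0.125) = 1 + j26.375 → |·| ≈ 26.394, ∠ ≈ 87.83°
|H| = 8000 · 5.369 · 2.8207 / (42.212 · 26.394) ≈ 108.74
Gain = 20 log₁₀(108.74) ≈ 40.73 dB
∠H = (79.27° + 69.24°) − (88.64° + 87.83°) = -27.96°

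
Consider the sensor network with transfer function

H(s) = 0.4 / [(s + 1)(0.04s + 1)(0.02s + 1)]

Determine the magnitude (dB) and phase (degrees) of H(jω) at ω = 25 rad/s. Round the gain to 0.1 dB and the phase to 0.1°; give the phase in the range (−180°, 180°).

-39.9 dB, -159.3°

At ω = 25 rad/s:
pole (1 + j25·1) = 1 + j25 → |·| ≈ 25.02, ∠ ≈ 87.71°
pole (1 + j25·0.04) = 1 + j1 → |·| ≈ 1.4142, ∠ ≈ 45.00°
pole (1 + j25·0.02) = 1 + j0.5 → |·| ≈ 1.118, ∠ ≈ 26.57°
|H| = 0.4 · 1 / (25.02 · 1.4142 · 1.118) ≈ 0.010112
Gain = 20 log₁₀(0.010112) ≈ -39.90 dB
∠H = (0°) − (87.71° + 45.00° + 26.57°) = -159.28°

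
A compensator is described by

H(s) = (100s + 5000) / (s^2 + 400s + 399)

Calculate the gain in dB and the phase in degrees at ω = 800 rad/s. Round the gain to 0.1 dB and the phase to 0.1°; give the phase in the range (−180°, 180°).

Substitute s = j800:
Numerator: 100(j800) + 5000 = 5000 + j80000
Denominator: (j800)^2 + 400(j800) + 399 = -639601 + j320000
|N| = √(5000² + 80000²) ≈ 80156, ∠N ≈ 86.42°
|D| = √(639601² + 320000²) ≈ 7.1518e+05, ∠D ≈ 153.42°
|H| = 80156 / 7.1518e+05 ≈ 0.11208
Gain = 20 log₁₀(0.11208) ≈ -19.01 dB
∠H = 86.42° − 153.42° = -67.00°

-19.0 dB, -67.0°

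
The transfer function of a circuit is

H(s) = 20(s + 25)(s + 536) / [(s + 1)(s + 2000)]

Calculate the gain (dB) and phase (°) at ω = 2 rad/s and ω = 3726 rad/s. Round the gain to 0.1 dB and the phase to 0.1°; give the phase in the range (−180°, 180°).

At s = jω = j2:
zero (s+25): 25 + j2 → |·| = √(25²+2²) = √629 ≈ 25.08, ∠ = arctan(2/25) ≈ 4.57°
zero (s+536): 536 + j2 → |·| = √(536²+2²) = √287300 ≈ 536, ∠ = arctan(2/536) ≈ 0.21°
pole (s+1): 1 + j2 → |·| = √(1²+2²) = √5 ≈ 2.2361, ∠ = arctan(2/1) ≈ 63.43°
pole (s+2000): 2000 + j2 → |·| = √(2000²+2²) = √4000004 ≈ 2000, ∠ = arctan(2/2000) ≈ 0.06°
|H| = 20 · 13443 / 4472.2 ≈ 60.118
Gain = 20 log₁₀(60.118) ≈ 35.58 dB
∠H = 4.78° − 63.49° = -58.71°

At s = jω = j3726:
zero (s+25): 25 + j3726 → |·| = √(25²+3726²) = √13883701 ≈ 3726.1, ∠ = arctan(3726/25) ≈ 89.62°
zero (s+536): 536 + j3726 → |·| = √(536²+3726²) = √14170372 ≈ 3764.4, ∠ = arctan(3726/536) ≈ 81.81°
pole (s+1): 1 + j3726 → |·| = √(1²+3726²) = √13883077 ≈ 3726, ∠ = arctan(3726/1) ≈ 89.98°
pole (s+2000): 2000 + j3726 → |·| = √(2000²+3726²) = √17883076 ≈ 4228.8, ∠ = arctan(3726/2000) ≈ 61.77°
|H| = 20 · 1.4027e+07 / 1.5757e+07 ≈ 17.804
Gain = 20 log₁₀(17.804) ≈ 25.01 dB
∠H = 171.43° − 151.75° = 19.68°

ω = 2: 35.6 dB, -58.7°; ω = 3726: 25.0 dB, 19.7°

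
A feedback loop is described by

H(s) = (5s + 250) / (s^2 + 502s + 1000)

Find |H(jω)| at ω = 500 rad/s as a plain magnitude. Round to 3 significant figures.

0.00711

Substitute s = j500:
Numerator: 5(j500) + 250 = 250 + j2500
Denominator: (j500)^2 + 502(j500) + 1000 = -249000 + j251000
|N| = √(250² + 2500²) ≈ 2512.5, ∠N ≈ 84.29°
|D| = √(249000² + 251000²) ≈ 3.5356e+05, ∠D ≈ 134.77°
|H| = 2512.5 / 3.5356e+05 ≈ 0.0071063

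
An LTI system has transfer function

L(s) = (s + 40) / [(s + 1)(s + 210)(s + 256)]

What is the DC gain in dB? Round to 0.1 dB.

L(0) = 1·40 / (1·210·256) ≈ 0.00074405
20 log₁₀(0.00074405) ≈ -62.57 dB

-62.6 dB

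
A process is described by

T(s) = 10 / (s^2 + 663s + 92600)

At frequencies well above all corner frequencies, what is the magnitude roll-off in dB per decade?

Each pole contributes −20 dB/decade at high frequency; each zero contributes +20 dB/decade.
Net: 0 zero(s) − 2 pole(s) → -40 dB/decade.

-40 dB/decade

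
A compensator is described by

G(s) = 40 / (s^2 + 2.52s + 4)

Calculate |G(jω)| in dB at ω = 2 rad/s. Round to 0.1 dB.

18.0 dB

At s = jω = j2:
quadratic: (j2)² + 2.52·j2 + 4 = 0 + j5.04 → |·| ≈ 5.04, ∠ ≈ 90.00°
|G| = 40 / 5.04 ≈ 7.9365
Gain = 20 log₁₀(7.9365) ≈ 17.99 dB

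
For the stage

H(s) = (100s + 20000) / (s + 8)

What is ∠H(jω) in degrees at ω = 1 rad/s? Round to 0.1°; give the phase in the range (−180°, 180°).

-6.8°

Substitute s = j1:
Numerator: 100(j1) + 20000 = 20000 + j100
Denominator: (j1) + 8 = 8 + j1
|N| = √(20000² + 100²) ≈ 20000, ∠N ≈ 0.29°
|D| = √(8² + 1²) ≈ 8.0623, ∠D ≈ 7.13°
∠H = 0.29° − 7.13° = -6.84°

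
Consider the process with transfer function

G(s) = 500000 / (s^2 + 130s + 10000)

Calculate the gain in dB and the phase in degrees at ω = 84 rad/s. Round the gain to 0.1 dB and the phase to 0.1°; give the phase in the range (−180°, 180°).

At s = jω = j84:
quadratic: (j84)² + 130·j84 + 10000 = 2944 + j10920 → |·| ≈ 11310, ∠ ≈ 74.91°
|G| = 500000 / 11310 ≈ 44.209
Gain = 20 log₁₀(44.209) ≈ 32.91 dB
∠G = 0.00° − 74.91° = -74.91°

32.9 dB, -74.9°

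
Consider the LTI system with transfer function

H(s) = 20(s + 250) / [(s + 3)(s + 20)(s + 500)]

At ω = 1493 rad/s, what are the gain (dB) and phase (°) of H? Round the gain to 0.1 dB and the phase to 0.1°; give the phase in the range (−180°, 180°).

-101.3 dB, -170.1°

At s = jω = j1493:
zero (s+250): 250 + j1493 → |·| = √(250²+1493²) = √2291549 ≈ 1513.8, ∠ = arctan(1493/250) ≈ 80.49°
pole (s+3): 3 + j1493 → |·| = √(3²+1493²) = √2229058 ≈ 1493, ∠ = arctan(1493/3) ≈ 89.88°
pole (s+20): 20 + j1493 → |·| = √(20²+1493²) = √2229449 ≈ 1493.1, ∠ = arctan(1493/20) ≈ 89.23°
pole (s+500): 500 + j1493 → |·| = √(500²+1493²) = √2479049 ≈ 1574.5, ∠ = arctan(1493/500) ≈ 71.48°
|H| = 20 · 1513.8 / 3.5099e+09 ≈ 8.6259e-06
Gain = 20 log₁₀(8.6259e-06) ≈ -101.28 dB
∠H = 80.49° − 250.59° = -170.10°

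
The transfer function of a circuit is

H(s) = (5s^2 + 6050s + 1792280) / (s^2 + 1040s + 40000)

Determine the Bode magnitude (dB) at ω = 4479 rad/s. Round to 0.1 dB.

Substitute s = j4479:
Numerator: 5(j4479)^2 + 6050(j4479) + 1792280 = -98514925 + j27097950
Denominator: (j4479)^2 + 1040(j4479) + 40000 = -20021441 + j4658160
|N| = √(98514925² + 27097950²) ≈ 1.0217e+08, ∠N ≈ 164.62°
|D| = √(20021441² + 4658160²) ≈ 2.0556e+07, ∠D ≈ 166.90°
|H| = 1.0217e+08 / 2.0556e+07 ≈ 4.9703
Gain = 20 log₁₀(4.9703) ≈ 13.93 dB

13.9 dB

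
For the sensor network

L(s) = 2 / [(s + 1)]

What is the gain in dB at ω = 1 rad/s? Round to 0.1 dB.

3.0 dB

At ω = 1 rad/s:
pole (1 + j1·1) = 1 + j1 → |·| ≈ 1.4142, ∠ ≈ 45.00°
|L| = 2 · 1 / (1.4142) ≈ 1.4142
Gain = 20 log₁₀(1.4142) ≈ 3.01 dB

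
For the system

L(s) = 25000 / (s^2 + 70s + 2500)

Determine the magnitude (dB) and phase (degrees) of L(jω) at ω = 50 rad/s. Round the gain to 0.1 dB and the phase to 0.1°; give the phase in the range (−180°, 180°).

17.1 dB, -90.0°

At s = jω = j50:
quadratic: (j50)² + 70·j50 + 2500 = 0 + j3500 → |·| ≈ 3500, ∠ ≈ 90.00°
|L| = 25000 / 3500 ≈ 7.1429
Gain = 20 log₁₀(7.1429) ≈ 17.08 dB
∠L = 0.00° − 90.00° = -90.00°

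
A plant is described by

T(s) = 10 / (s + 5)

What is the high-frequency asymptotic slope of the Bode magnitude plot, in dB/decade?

-20 dB/decade

Each pole contributes −20 dB/decade at high frequency; each zero contributes +20 dB/decade.
Net: 0 zero(s) − 1 pole(s) → -20 dB/decade.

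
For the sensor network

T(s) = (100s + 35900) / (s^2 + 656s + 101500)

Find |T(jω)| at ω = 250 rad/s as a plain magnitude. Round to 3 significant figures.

0.260

Substitute s = j250:
Numerator: 100(j250) + 35900 = 35900 + j25000
Denominator: (j250)^2 + 656(j250) + 101500 = 39000 + j164000
|N| = √(35900² + 25000²) ≈ 43747, ∠N ≈ 34.85°
|D| = √(39000² + 164000²) ≈ 1.6857e+05, ∠D ≈ 76.62°
|T| = 43747 / 1.6857e+05 ≈ 0.25952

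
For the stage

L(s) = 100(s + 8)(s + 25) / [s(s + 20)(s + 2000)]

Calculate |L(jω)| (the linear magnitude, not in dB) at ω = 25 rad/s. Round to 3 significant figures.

0.0580

At s = jω = j25:
zero (s+8): 8 + j25 → |·| = √(8²+25²) = √689 ≈ 26.249, ∠ = arctan(25/8) ≈ 72.26°
zero (s+25): 25 + j25 → |·| = √(25²+25²) = √1250 ≈ 35.355, ∠ = arctan(25/25) ≈ 45.00°
pole (s+20): 20 + j25 → |·| = √(20²+25²) = √1025 ≈ 32.016, ∠ = arctan(25/20) ≈ 51.34°
pole (s+2000): 2000 + j25 → |·| = √(2000²+25²) = √4000625 ≈ 2000.2, ∠ = arctan(25/2000) ≈ 0.72°
pole at origin: |s| = 25, ∠ = 90.00° (in denominator)
|L| = 100 · 928.03 / 1.601e+06 ≈ 0.057966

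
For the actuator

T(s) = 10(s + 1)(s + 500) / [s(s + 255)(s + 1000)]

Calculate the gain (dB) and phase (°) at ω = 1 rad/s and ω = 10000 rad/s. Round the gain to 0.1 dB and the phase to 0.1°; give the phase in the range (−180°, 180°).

ω = 1: -31.1 dB, -45.2°; ω = 10000: -60.0 dB, -85.7°

At s = jω = j1:
zero (s+1): 1 + j1 → |·| = √(1²+1²) = √2 ≈ 1.4142, ∠ = arctan(1/1) ≈ 45.00°
zero (s+500): 500 + j1 → |·| = √(500²+1²) = √250001 ≈ 500, ∠ = arctan(1/500) ≈ 0.11°
pole (s+255): 255 + j1 → |·| = √(255²+1²) = √65026 ≈ 255, ∠ = arctan(1/255) ≈ 0.22°
pole (s+1000): 1000 + j1 → |·| = √(1000²+1²) = √1000001 ≈ 1000, ∠ = arctan(1/1000) ≈ 0.06°
pole at origin: |s| = 1, ∠ = 90.00° (in denominator)
|T| = 10 · 707.1 / 2.55e+05 ≈ 0.027729
Gain = 20 log₁₀(0.027729) ≈ -31.14 dB
∠T = 45.11° − 90.28° = -45.17°

At s = jω = j10000:
zero (s+1): 1 + j10000 → |·| = √(1²+10000²) = √100000001 ≈ 10000, ∠ = arctan(10000/1) ≈ 89.99°
zero (s+500): 500 + j10000 → |·| = √(500²+10000²) = √100250000 ≈ 10012, ∠ = arctan(10000/500) ≈ 87.14°
pole (s+255): 255 + j10000 → |·| = √(255²+10000²) = √100065025 ≈ 10003, ∠ = arctan(10000/255) ≈ 88.54°
pole (s+1000): 1000 + j10000 → |·| = √(1000²+10000²) = √101000000 ≈ 10050, ∠ = arctan(10000/1000) ≈ 84.29°
pole at origin: |s| = 10000, ∠ = 90.00° (in denominator)
|T| = 10 · 1.0012e+08 / 1.0053e+12 ≈ 0.00099592
Gain = 20 log₁₀(0.00099592) ≈ -60.04 dB
∠T = 177.13° − 262.83° = -85.70°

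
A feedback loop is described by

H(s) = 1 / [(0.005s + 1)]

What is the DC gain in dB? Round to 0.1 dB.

0.0 dB

H(0) = 1 · 1 / 1 = 1
20 log₁₀(1) ≈ 0.00 dB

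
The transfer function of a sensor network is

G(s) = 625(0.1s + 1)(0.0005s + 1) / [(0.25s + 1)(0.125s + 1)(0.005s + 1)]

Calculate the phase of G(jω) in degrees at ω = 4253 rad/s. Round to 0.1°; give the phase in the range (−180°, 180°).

-112.5°

At ω = 4253 rad/s:
zero (1 + j4253·0.1) = 1 + j425.3 → |·| ≈ 425.3, ∠ ≈ 89.87°
zero (1 + j4253·0.0005) = 1 + j2.1265 → |·| ≈ 2.3499, ∠ ≈ 64.81°
pole (1 + j4253·0.25) = 1 + j1063.25 → |·| ≈ 1063.3, ∠ ≈ 89.95°
pole (1 + j4253·0.125) = 1 + j531.625 → |·| ≈ 531.63, ∠ ≈ 89.89°
pole (1 + j4253·0.005) = 1 + j21.265 → |·| ≈ 21.288, ∠ ≈ 87.31°
∠G = (89.87° + 64.81°) − (89.95° + 89.89° + 87.31°) = -112.47°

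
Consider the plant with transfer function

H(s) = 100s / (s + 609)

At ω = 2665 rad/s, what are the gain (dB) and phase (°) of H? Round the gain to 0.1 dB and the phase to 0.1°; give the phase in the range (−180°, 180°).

39.8 dB, 12.9°

At s = jω = j2665:
zero at origin: s = j2665 → |·| = 2665, ∠ = 90.00°
pole (s+609): 609 + j2665 → |·| = √(609²+2665²) = √7473106 ≈ 2733.7, ∠ = arctan(2665/609) ≈ 77.13°
|H| = 100 · 2665 / 2733.7 ≈ 97.487
Gain = 20 log₁₀(97.487) ≈ 39.78 dB
∠H = 90.00° − 77.13° = 12.87°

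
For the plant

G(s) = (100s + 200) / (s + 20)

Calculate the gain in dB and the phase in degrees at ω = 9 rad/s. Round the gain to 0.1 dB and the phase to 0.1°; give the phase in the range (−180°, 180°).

Substitute s = j9:
Numerator: 100(j9) + 200 = 200 + j900
Denominator: (j9) + 20 = 20 + j9
|N| = √(200² + 900²) ≈ 921.95, ∠N ≈ 77.47°
|D| = √(20² + 9²) ≈ 21.932, ∠D ≈ 24.23°
|G| = 921.95 / 21.932 ≈ 42.037
Gain = 20 log₁₀(42.037) ≈ 32.47 dB
∠G = 77.47° − 24.23° = 53.24°

32.5 dB, 53.2°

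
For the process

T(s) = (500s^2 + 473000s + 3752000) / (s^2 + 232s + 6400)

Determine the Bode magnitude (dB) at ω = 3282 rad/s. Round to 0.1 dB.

54.3 dB

Substitute s = j3282:
Numerator: 500(j3282)^2 + 473000(j3282) + 3752000 = -5382010000 + j1552386000
Denominator: (j3282)^2 + 232(j3282) + 6400 = -10765124 + j761424
|N| = √(5382010000² + 1552386000²) ≈ 5.6014e+09, ∠N ≈ 163.91°
|D| = √(10765124² + 761424²) ≈ 1.0792e+07, ∠D ≈ 175.95°
|T| = 5.6014e+09 / 1.0792e+07 ≈ 519.03
Gain = 20 log₁₀(519.03) ≈ 54.30 dB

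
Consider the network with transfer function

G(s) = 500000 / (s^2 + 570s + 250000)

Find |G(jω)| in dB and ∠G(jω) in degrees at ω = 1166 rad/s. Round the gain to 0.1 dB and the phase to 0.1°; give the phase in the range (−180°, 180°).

At s = jω = j1166:
quadratic: (j1166)² + 570·j1166 + 250000 = -1109556 + j664620 → |·| ≈ 1.2934e+06, ∠ ≈ 149.08°
|G| = 500000 / 1.2934e+06 ≈ 0.38658
Gain = 20 log₁₀(0.38658) ≈ -8.26 dB
∠G = 0.00° − 149.08° = -149.08°

-8.3 dB, -149.1°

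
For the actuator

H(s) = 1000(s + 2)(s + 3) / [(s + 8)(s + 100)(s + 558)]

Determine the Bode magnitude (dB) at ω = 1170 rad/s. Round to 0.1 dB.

At s = jω = j1170:
zero (s+2): 2 + j1170 → |·| = √(2²+1170²) = √1368904 ≈ 1170, ∠ = arctan(1170/2) ≈ 89.90°
zero (s+3): 3 + j1170 → |·| = √(3²+1170²) = √1368909 ≈ 1170, ∠ = arctan(1170/3) ≈ 89.85°
pole (s+8): 8 + j1170 → |·| = √(8²+1170²) = √1368964 ≈ 1170, ∠ = arctan(1170/8) ≈ 89.61°
pole (s+100): 100 + j1170 → |·| = √(100²+1170²) = √1378900 ≈ 1174.3, ∠ = arctan(1170/100) ≈ 85.11°
pole (s+558): 558 + j1170 → |·| = √(558²+1170²) = √1680264 ≈ 1296.2, ∠ = arctan(1170/558) ≈ 64.50°
|H| = 1000 · 1.3689e+06 / 1.7809e+09 ≈ 0.76866
Gain = 20 log₁₀(0.76866) ≈ -2.29 dB

-2.3 dB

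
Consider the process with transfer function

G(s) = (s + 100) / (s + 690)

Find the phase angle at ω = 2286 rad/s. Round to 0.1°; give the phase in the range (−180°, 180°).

Substitute s = j2286:
Numerator: (j2286) + 100 = 100 + j2286
Denominator: (j2286) + 690 = 690 + j2286
|N| = √(100² + 2286²) ≈ 2288.2, ∠N ≈ 87.50°
|D| = √(690² + 2286²) ≈ 2387.9, ∠D ≈ 73.20°
∠G = 87.50° − 73.20° = 14.30°

14.3°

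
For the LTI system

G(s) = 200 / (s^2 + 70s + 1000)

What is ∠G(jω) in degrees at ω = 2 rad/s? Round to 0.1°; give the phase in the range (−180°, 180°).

-8.0°

Substitute s = j2:
Numerator: 200 = 200 + j0
Denominator: (j2)^2 + 70(j2) + 1000 = 996 + j140
|N| = √(200² + 0²) ≈ 200, ∠N ≈ 0.00°
|D| = √(996² + 140²) ≈ 1005.8, ∠D ≈ 8.00°
∠G = 0.00° − 8.00° = -8.00°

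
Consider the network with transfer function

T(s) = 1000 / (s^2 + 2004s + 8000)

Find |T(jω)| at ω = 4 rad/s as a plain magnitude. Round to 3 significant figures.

Substitute s = j4:
Numerator: 1000 = 1000 + j0
Denominator: (j4)^2 + 2004(j4) + 8000 = 7984 + j8016
|N| = √(1000² + 0²) ≈ 1000, ∠N ≈ 0.00°
|D| = √(7984² + 8016²) ≈ 11314, ∠D ≈ 45.11°
|T| = 1000 / 11314 ≈ 0.088386

0.0884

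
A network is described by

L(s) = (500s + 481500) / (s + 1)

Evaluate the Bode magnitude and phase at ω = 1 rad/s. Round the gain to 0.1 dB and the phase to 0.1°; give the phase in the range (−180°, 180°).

110.6 dB, -44.9°

Substitute s = j1:
Numerator: 500(j1) + 481500 = 481500 + j500
Denominator: (j1) + 1 = 1 + j1
|N| = √(481500² + 500²) ≈ 4.815e+05, ∠N ≈ 0.06°
|D| = √(1² + 1²) ≈ 1.4142, ∠D ≈ 45.00°
|L| = 4.815e+05 / 1.4142 ≈ 3.4048e+05
Gain = 20 log₁₀(3.4048e+05) ≈ 110.64 dB
∠L = 0.06° − 45.00° = -44.94°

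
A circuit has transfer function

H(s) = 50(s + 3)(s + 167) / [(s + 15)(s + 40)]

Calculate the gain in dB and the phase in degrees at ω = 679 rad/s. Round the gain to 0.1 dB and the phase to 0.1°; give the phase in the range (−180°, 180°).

34.2 dB, -9.4°

At s = jω = j679:
zero (s+3): 3 + j679 → |·| = √(3²+679²) = √461050 ≈ 679.01, ∠ = arctan(679/3) ≈ 89.75°
zero (s+167): 167 + j679 → |·| = √(167²+679²) = √488930 ≈ 699.24, ∠ = arctan(679/167) ≈ 76.18°
pole (s+15): 15 + j679 → |·| = √(15²+679²) = √461266 ≈ 679.17, ∠ = arctan(679/15) ≈ 88.73°
pole (s+40): 40 + j679 → |·| = √(40²+679²) = √462641 ≈ 680.18, ∠ = arctan(679/40) ≈ 86.63°
|H| = 50 · 4.7479e+05 / 4.6196e+05 ≈ 51.389
Gain = 20 log₁₀(51.389) ≈ 34.22 dB
∠H = 165.93° − 175.36° = -9.43°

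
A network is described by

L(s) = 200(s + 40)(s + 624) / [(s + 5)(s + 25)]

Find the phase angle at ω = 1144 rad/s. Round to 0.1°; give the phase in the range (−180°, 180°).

At s = jω = j1144:
zero (s+40): 40 + j1144 → |·| = √(40²+1144²) = √1310336 ≈ 1144.7, ∠ = arctan(1144/40) ≈ 88.00°
zero (s+624): 624 + j1144 → |·| = √(624²+1144²) = √1698112 ≈ 1303.1, ∠ = arctan(1144/624) ≈ 61.39°
pole (s+5): 5 + j1144 → |·| = √(5²+1144²) = √1308761 ≈ 1144, ∠ = arctan(1144/5) ≈ 89.75°
pole (s+25): 25 + j1144 → |·| = √(25²+1144²) = √1309361 ≈ 1144.3, ∠ = arctan(1144/25) ≈ 88.75°
∠L = 149.39° − 178.50° = -29.11°

-29.1°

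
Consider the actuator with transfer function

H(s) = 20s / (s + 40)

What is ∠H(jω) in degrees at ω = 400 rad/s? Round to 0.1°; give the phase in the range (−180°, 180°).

At s = jω = j400:
zero at origin: s = j400 → |·| = 400, ∠ = 90.00°
pole (s+40): 40 + j400 → |·| = √(40²+400²) = √161600 ≈ 402, ∠ = arctan(400/40) ≈ 84.29°
∠H = 90.00° − 84.29° = 5.71°

5.7°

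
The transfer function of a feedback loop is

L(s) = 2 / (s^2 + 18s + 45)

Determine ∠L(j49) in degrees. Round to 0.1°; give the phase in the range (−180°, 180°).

-159.5°

Substitute s = j49:
Numerator: 2 = 2 + j0
Denominator: (j49)^2 + 18(j49) + 45 = -2356 + j882
|N| = √(2² + 0²) ≈ 2, ∠N ≈ 0.00°
|D| = √(2356² + 882²) ≈ 2515.7, ∠D ≈ 159.48°
∠L = 0.00° − 159.48° = -159.48°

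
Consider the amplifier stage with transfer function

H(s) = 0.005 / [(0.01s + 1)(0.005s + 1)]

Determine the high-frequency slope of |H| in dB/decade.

Each pole contributes −20 dB/decade at high frequency; each zero contributes +20 dB/decade.
Net: 0 zero(s) − 2 pole(s) → -40 dB/decade.

-40 dB/decade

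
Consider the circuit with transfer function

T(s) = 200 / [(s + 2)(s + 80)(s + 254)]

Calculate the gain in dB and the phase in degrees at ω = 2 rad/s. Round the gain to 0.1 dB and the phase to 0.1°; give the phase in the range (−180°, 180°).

At s = jω = j2:
pole (s+2): 2 + j2 → |·| = √(2²+2²) = √8 ≈ 2.8284, ∠ = arctan(2/2) ≈ 45.00°
pole (s+80): 80 + j2 → |·| = √(80²+2²) = √6404 ≈ 80.025, ∠ = arctan(2/80) ≈ 1.43°
pole (s+254): 254 + j2 → |·| = √(254²+2²) = √64520 ≈ 254.01, ∠ = arctan(2/254) ≈ 0.45°
|T| = 200 / 57493 ≈ 0.0034787
Gain = 20 log₁₀(0.0034787) ≈ -49.17 dB
∠T = 0.00° − 46.88° = -46.88°

-49.2 dB, -46.9°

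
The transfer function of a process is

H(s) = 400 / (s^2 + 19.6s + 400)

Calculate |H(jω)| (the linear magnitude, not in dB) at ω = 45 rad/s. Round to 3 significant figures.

At s = jω = j45:
quadratic: (j45)² + 19.6·j45 + 400 = -1625 + j882 → |·| ≈ 1848.9, ∠ ≈ 151.51°
|H| = 400 / 1848.9 ≈ 0.21634

0.216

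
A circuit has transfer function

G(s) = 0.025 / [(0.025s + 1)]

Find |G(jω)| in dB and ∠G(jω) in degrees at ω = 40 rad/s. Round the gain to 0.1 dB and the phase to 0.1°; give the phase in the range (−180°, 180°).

-35.1 dB, -45.0°

At ω = 40 rad/s:
pole (1 + j40·0.025) = 1 + j1 → |·| ≈ 1.4142, ∠ ≈ 45.00°
|G| = 0.025 · 1 / (1.4142) ≈ 0.017678
Gain = 20 log₁₀(0.017678) ≈ -35.05 dB
∠G = (0°) − (45.00°) = -45.00°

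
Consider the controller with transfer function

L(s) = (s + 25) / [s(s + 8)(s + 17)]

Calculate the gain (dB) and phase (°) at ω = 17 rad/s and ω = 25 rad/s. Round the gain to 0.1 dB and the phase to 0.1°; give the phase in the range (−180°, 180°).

ω = 17: -48.1 dB, -165.6°; ω = 25: -55.0 dB, -173.0°

At s = jω = j17:
zero (s+25): 25 + j17 → |·| = √(25²+17²) = √914 ≈ 30.232, ∠ = arctan(17/25) ≈ 34.22°
pole (s+8): 8 + j17 → |·| = √(8²+17²) = √353 ≈ 18.788, ∠ = arctan(17/8) ≈ 64.80°
pole (s+17): 17 + j17 → |·| = √(17²+17²) = √578 ≈ 24.042, ∠ = arctan(17/17) ≈ 45.00°
pole at origin: |s| = 17, ∠ = 90.00° (in denominator)
|L| = 1 · 30.232 / 7678.9 ≈ 0.003937
Gain = 20 log₁₀(0.003937) ≈ -48.10 dB
∠L = 34.22° − 199.80° = -165.58°

At s = jω = j25:
zero (s+25): 25 + j25 → |·| = √(25²+25²) = √1250 ≈ 35.355, ∠ = arctan(25/25) ≈ 45.00°
pole (s+8): 8 + j25 → |·| = √(8²+25²) = √689 ≈ 26.249, ∠ = arctan(25/8) ≈ 72.26°
pole (s+17): 17 + j25 → |·| = √(17²+25²) = √914 ≈ 30.232, ∠ = arctan(25/17) ≈ 55.78°
pole at origin: |s| = 25, ∠ = 90.00° (in denominator)
|L| = 1 · 35.355 / 19839 ≈ 0.0017821
Gain = 20 log₁₀(0.0017821) ≈ -54.98 dB
∠L = 45.00° − 218.04° = -173.04°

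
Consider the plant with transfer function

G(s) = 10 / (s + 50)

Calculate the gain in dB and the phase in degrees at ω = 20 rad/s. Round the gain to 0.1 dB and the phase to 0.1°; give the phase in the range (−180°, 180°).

-14.6 dB, -21.8°

Substitute s = j20:
Numerator: 10 = 10 + j0
Denominator: (j20) + 50 = 50 + j20
|N| = √(10² + 0²) ≈ 10, ∠N ≈ 0.00°
|D| = √(50² + 20²) ≈ 53.852, ∠D ≈ 21.80°
|G| = 10 / 53.852 ≈ 0.18569
Gain = 20 log₁₀(0.18569) ≈ -14.62 dB
∠G = 0.00° − 21.80° = -21.80°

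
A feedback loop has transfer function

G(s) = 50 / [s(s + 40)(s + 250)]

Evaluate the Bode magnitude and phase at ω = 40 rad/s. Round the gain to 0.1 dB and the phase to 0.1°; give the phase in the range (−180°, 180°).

At s = jω = j40:
pole (s+40): 40 + j40 → |·| = √(40²+40²) = √3200 ≈ 56.569, ∠ = arctan(40/40) ≈ 45.00°
pole (s+250): 250 + j40 → |·| = √(250²+40²) = √64100 ≈ 253.18, ∠ = arctan(40/250) ≈ 9.09°
pole at origin: |s| = 40, ∠ = 90.00° (in denominator)
|G| = 50 / 5.7289e+05 ≈ 8.7277e-05
Gain = 20 log₁₀(8.7277e-05) ≈ -81.18 dB
∠G = 0.00° − 144.09° = -144.09°

-81.2 dB, -144.1°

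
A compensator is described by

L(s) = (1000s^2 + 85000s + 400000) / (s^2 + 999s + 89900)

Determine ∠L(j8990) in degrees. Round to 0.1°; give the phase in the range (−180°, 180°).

Substitute s = j8990:
Numerator: 1000(j8990)^2 + 85000(j8990) + 400000 = -80819700000 + j764150000
Denominator: (j8990)^2 + 999(j8990) + 89900 = -80730200 + j8981010
|N| = √(80819700000² + 764150000²) ≈ 8.0823e+10, ∠N ≈ 179.46°
|D| = √(80730200² + 8981010²) ≈ 8.1228e+07, ∠D ≈ 173.65°
∠L = 179.46° − 173.65° = 5.81°

5.8°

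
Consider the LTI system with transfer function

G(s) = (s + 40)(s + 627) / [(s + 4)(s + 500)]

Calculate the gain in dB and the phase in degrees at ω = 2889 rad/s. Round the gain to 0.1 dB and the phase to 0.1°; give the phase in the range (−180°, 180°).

0.1 dB, -3.1°

At s = jω = j2889:
zero (s+40): 40 + j2889 → |·| = √(40²+2889²) = √8347921 ≈ 2889.3, ∠ = arctan(2889/40) ≈ 89.21°
zero (s+627): 627 + j2889 → |·| = √(627²+2889²) = √8739450 ≈ 2956.3, ∠ = arctan(2889/627) ≈ 77.75°
pole (s+4): 4 + j2889 → |·| = √(4²+2889²) = √8346337 ≈ 2889, ∠ = arctan(2889/4) ≈ 89.92°
pole (s+500): 500 + j2889 → |·| = √(500²+2889²) = √8596321 ≈ 2931.9, ∠ = arctan(2889/500) ≈ 80.18°
|G| = 1 · 8.5416e+06 / 8.4703e+06 ≈ 1.0084
Gain = 20 log₁₀(1.0084) ≈ 0.07 dB
∠G = 166.96° − 170.10° = -3.14°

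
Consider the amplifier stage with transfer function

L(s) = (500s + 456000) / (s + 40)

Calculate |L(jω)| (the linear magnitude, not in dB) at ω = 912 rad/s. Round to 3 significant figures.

Substitute s = j912:
Numerator: 500(j912) + 456000 = 456000 + j456000
Denominator: (j912) + 40 = 40 + j912
|N| = √(456000² + 456000²) ≈ 6.4488e+05, ∠N ≈ 45.00°
|D| = √(40² + 912²) ≈ 912.88, ∠D ≈ 87.49°
|L| = 6.4488e+05 / 912.88 ≈ 706.42

706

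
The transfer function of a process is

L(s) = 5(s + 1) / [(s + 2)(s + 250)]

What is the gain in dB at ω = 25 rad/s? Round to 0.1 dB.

At s = jω = j25:
zero (s+1): 1 + j25 → |·| = √(1²+25²) = √626 ≈ 25.02, ∠ = arctan(25/1) ≈ 87.71°
pole (s+2): 2 + j25 → |·| = √(2²+25²) = √629 ≈ 25.08, ∠ = arctan(25/2) ≈ 85.43°
pole (s+250): 250 + j25 → |·| = √(250²+25²) = √63125 ≈ 251.25, ∠ = arctan(25/250) ≈ 5.71°
|L| = 5 · 25.02 / 6301.3 ≈ 0.019853
Gain = 20 log₁₀(0.019853) ≈ -34.04 dB

-34.0 dB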